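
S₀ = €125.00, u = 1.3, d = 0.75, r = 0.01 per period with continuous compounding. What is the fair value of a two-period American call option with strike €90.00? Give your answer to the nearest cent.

Risk-neutral probability p = (e^0.01 − 0.75)/(1.3 − 0.75) = 0.2601/0.5500 = 0.4728
Terminal stock prices: S_uu = 211.3, S_ud = 121.9, S_dd = 70.31
Terminal payoffs (S − K): max(121.3, 0) = 121.3, max(31.88, 0) = 31.88, max(-19.69, 0) = 0
Node u (S = 162.5): continuation = e^(−0.01)·[0.4728·121.2500 + 0.5272·31.8750] = 73.3955; exercise value = 72.5000 ≤ continuation, so V_u = 73.3955
Node d (S = 93.75): continuation = e^(−0.01)·[0.4728·31.8750 + 0.5272·0.0000] = 14.9211; exercise value = 3.7500 ≤ continuation, so V_d = 14.9211
Node 0 (S = 125): continuation = e^(−0.01)·[0.4728·73.3955 + 0.5272·14.9211] = 42.1453; exercise value = 35.0000 ≤ continuation, so V_0 = 42.1453

€42.15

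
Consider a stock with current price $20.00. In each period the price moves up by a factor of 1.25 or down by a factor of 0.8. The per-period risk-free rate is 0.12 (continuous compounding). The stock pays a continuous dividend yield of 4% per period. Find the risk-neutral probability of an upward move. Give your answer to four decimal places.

Per-period risk-free factor R = e^0.12 = 1.1275; dividend-adjusted growth = e^(0.12−0.04) = 1.0833.
Risk-neutral probability p = (1.0833 − 0.8)/(1.25 − 0.8) = 0.2833/0.4500 = 0.6295

p = 0.6295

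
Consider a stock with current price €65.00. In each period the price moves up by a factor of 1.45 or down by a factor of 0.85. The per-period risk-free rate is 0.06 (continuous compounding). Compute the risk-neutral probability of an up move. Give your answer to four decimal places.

p = 0.3531

Risk-neutral probability p = (e^0.06 − 0.85)/(1.45 − 0.85) = 0.2118/0.6000 = 0.3531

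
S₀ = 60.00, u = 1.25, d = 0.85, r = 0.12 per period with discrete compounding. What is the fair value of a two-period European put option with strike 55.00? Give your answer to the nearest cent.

Risk-neutral probability p = (1 + 0.12 − 0.85)/(1.25 − 0.85) = 0.2700/0.4000 = 0.6750
Terminal stock prices: S_uu = 93.75, S_ud = 63.75, S_dd = 43.35
Terminal payoffs (K − S): max(-38.75, 0) = 0, max(-8.75, 0) = 0, max(11.65, 0) = 11.65
Node u (S = 75): V_u = 1/1.12·[0.6750·0.0000 + 0.3250·0.0000] = 0.0000
Node d (S = 51): V_d = 1/1.12·[0.6750·0.0000 + 0.3250·11.6500] = 3.3806
Node 0 (S = 60): V_0 = 1/1.12·[0.6750·0.0000 + 0.3250·3.3806] = 0.9810

0.98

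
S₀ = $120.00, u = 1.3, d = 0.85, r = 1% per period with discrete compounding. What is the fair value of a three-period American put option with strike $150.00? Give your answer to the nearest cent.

$36.46

Risk-neutral probability p = (1 + 0.01 − 0.85)/(1.3 − 0.85) = 0.1600/0.4500 = 0.3556
Terminal stock prices: S_uuu = 263.6, S_uud = 172.4, S_udd = 112.7, S_ddd = 73.69
Terminal payoffs (K − S): max(-113.6, 0) = 0, max(-22.38, 0) = 0, max(37.29, 0) = 37.29, max(76.31, 0) = 76.31
Node uu (S = 202.8): continuation = 1/1.01·[0.3556·0.0000 + 0.6444·0.0000] = 0.0000; exercise value = 0.0000 ≤ continuation, so V_uu = 0.0000
Node ud (S = 132.6): continuation = 1/1.01·[0.3556·0.0000 + 0.6444·37.2900] = 23.7934; exercise value = 17.4000 ≤ continuation, so V_ud = 23.7934
Node dd (S = 86.7): continuation = 1/1.01·[0.3556·37.2900 + 0.6444·76.3050] = 61.8149; exercise value = 63.3000 > continuation, so V_dd = 63.3000 (exercise)
Node u (S = 156): continuation = 1/1.01·[0.3556·0.0000 + 0.6444·23.7934] = 15.1817; exercise value = 0.0000 ≤ continuation, so V_u = 15.1817
Node d (S = 102): continuation = 1/1.01·[0.3556·23.7934 + 0.6444·63.3000] = 48.7656; exercise value = 48.0000 ≤ continuation, so V_d = 48.7656
Node 0 (S = 120): continuation = 1/1.01·[0.3556·15.1817 + 0.6444·48.7656] = 36.4600; exercise value = 30.0000 ≤ continuation, so V_0 = 36.4600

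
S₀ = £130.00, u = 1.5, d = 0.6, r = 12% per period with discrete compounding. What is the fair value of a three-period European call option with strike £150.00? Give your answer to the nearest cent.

Risk-neutral probability p = (1 + 0.12 − 0.6)/(1.5 − 0.6) = 0.5200/0.9000 = 0.5778
Terminal stock prices: S_uuu = 438.8, S_uud = 175.5, S_udd = 70.2, S_ddd = 28.08
Terminal payoffs (S − K): max(288.8, 0) = 288.8, max(25.5, 0) = 25.5, max(-79.8, 0) = 0, max(-121.9, 0) = 0
Node uu (S = 292.5): V_uu = 1/1.12·[0.5778·288.7500 + 0.4222·25.5000] = 158.5714
Node ud (S = 117): V_ud = 1/1.12·[0.5778·25.5000 + 0.4222·0.0000] = 13.1548
Node dd (S = 46.8): V_dd = 1/1.12·[0.5778·0.0000 + 0.4222·0.0000] = 0.0000
Node u (S = 195): V_u = 1/1.12·[0.5778·158.5714 + 0.4222·13.1548] = 86.7619
Node d (S = 78): V_d = 1/1.12·[0.5778·13.1548 + 0.4222·0.0000] = 6.7862
Node 0 (S = 130): V_0 = 1/1.12·[0.5778·86.7619 + 0.4222·6.7862] = 47.3164

£47.32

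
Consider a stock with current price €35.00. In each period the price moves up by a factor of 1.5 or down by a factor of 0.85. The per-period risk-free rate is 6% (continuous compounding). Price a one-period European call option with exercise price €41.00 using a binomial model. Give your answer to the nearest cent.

Risk-neutral probability p = (e^0.06 − 0.85)/(1.5 − 0.85) = 0.2118/0.6500 = 0.3259
Terminal stock prices: S_u = 52.5, S_d = 29.75
Terminal payoffs (S − K): max(11.5, 0) = 11.5, max(-11.25, 0) = 0
Node 0 (S = 35): V_0 = e^(−0.06)·[0.3259·11.5000 + 0.6741·0.0000] = 3.5296

€3.53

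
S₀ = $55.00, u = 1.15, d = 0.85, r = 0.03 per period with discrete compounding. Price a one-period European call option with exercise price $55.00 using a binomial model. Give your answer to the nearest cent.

$4.81

Risk-neutral probability p = (1 + 0.03 − 0.85)/(1.15 − 0.85) = 0.1800/0.3000 = 0.6000
Terminal stock prices: S_u = 63.25, S_d = 46.75
Terminal payoffs (S − K): max(8.25, 0) = 8.25, max(-8.25, 0) = 0
Node 0 (S = 55): V_0 = 1/1.03·[0.6000·8.2500 + 0.4000·0.0000] = 4.8058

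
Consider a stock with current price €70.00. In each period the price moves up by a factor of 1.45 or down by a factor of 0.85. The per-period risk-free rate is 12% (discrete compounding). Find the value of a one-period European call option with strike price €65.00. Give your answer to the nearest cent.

Risk-neutral probability p = (1 + 0.12 − 0.85)/(1.45 − 0.85) = 0.2700/0.6000 = 0.4500
Terminal stock prices: S_u = 101.5, S_d = 59.5
Terminal payoffs (S − K): max(36.5, 0) = 36.5, max(-5.5, 0) = 0
Node 0 (S = 70): V_0 = 1/1.12·[0.4500·36.5000 + 0.5500·0.0000] = 14.6652

€14.67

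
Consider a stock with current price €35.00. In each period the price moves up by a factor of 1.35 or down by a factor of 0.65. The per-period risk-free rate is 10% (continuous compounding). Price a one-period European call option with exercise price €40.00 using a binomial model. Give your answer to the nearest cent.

Risk-neutral probability p = (e^0.1 − 0.65)/(1.35 − 0.65) = 0.4552/0.7000 = 0.6502
Terminal stock prices: S_u = 47.25, S_d = 22.75
Terminal payoffs (S − K): max(7.25, 0) = 7.25, max(-17.25, 0) = 0
Node 0 (S = 35): V_0 = e^(−0.1)·[0.6502·7.2500 + 0.3498·0.0000] = 4.2656

€4.27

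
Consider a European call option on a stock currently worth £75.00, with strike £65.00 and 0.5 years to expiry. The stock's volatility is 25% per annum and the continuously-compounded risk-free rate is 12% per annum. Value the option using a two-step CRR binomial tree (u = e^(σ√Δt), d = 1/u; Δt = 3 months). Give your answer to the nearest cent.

£14.83

CRR parameters: u = e^(σ√Δt) = e^(0.25·√0.25) = 1.1331, d = 1/u = 0.8825
Per-period rate: rΔt = 0.12·0.25 = 0.03, so R = e^0.03 = 1.0305
Risk-neutral probability p = (e^0.03 − 0.8825)/(1.1331 − 0.8825) = 0.1480/0.2507 = 0.5903
Terminal stock prices: S_uu = 96.3, S_ud = 75, S_dd = 58.41
Terminal payoffs (S − K): max(31.3, 0) = 31.3, max(10, 0) = 10, max(-6.59, 0) = 0
Node u (S = 84.99): V_u = e^(−0.03)·[0.5903·31.3019 + 0.4097·10.0000] = 21.9072
Node d (S = 66.19): V_d = e^(−0.03)·[0.5903·10.0000 + 0.4097·0.0000] = 5.7285
Node 0 (S = 75): V_0 = e^(−0.03)·[0.5903·21.9072 + 0.4097·5.7285] = 14.8271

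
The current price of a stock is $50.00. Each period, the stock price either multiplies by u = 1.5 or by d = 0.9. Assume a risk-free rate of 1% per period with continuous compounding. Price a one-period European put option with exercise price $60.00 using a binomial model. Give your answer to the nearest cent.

Risk-neutral probability p = (e^0.01 − 0.9)/(1.5 − 0.9) = 0.1101/0.6000 = 0.1834
Terminal stock prices: S_u = 75, S_d = 45
Terminal payoffs (K − S): max(-15, 0) = 0, max(15, 0) = 15
Node 0 (S = 50): V_0 = e^(−0.01)·[0.1834·0.0000 + 0.8166·15.0000] = 12.1269

$12.13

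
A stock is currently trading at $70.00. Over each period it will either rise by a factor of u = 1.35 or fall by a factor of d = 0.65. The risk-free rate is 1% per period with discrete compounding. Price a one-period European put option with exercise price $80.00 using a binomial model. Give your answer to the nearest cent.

Risk-neutral probability p = (1 + 0.01 − 0.65)/(1.35 − 0.65) = 0.3600/0.7000 = 0.5143
Terminal stock prices: S_u = 94.5, S_d = 45.5
Terminal payoffs (K − S): max(-14.5, 0) = 0, max(34.5, 0) = 34.5
Node 0 (S = 70): V_0 = 1/1.01·[0.5143·0.0000 + 0.4857·34.5000] = 16.5912

$16.59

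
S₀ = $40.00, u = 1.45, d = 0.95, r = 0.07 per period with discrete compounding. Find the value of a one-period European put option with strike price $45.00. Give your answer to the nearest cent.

Risk-neutral probability p = (1 + 0.07 − 0.95)/(1.45 − 0.95) = 0.1200/0.5000 = 0.2400
Terminal stock prices: S_u = 58, S_d = 38
Terminal payoffs (K − S): max(-13, 0) = 0, max(7, 0) = 7
Node 0 (S = 40): V_0 = 1/1.07·[0.2400·0.0000 + 0.7600·7.0000] = 4.9720

$4.97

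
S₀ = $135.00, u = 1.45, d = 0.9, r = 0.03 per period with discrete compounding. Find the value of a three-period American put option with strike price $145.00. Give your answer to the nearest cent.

Risk-neutral probability p = (1 + 0.03 − 0.9)/(1.45 − 0.9) = 0.1300/0.5500 = 0.2364
Terminal stock prices: S_uuu = 411.6, S_uud = 255.5, S_udd = 158.6, S_ddd = 98.42
Terminal payoffs (K − S): max(-266.6, 0) = 0, max(-110.5, 0) = 0, max(-13.56, 0) = 0, max(46.58, 0) = 46.58
Node uu (S = 283.8): continuation = 1/1.03·[0.2364·0.0000 + 0.7636·0.0000] = 0.0000; exercise value = 0.0000 ≤ continuation, so V_uu = 0.0000
Node ud (S = 176.2): continuation = 1/1.03·[0.2364·0.0000 + 0.7636·0.0000] = 0.0000; exercise value = 0.0000 ≤ continuation, so V_ud = 0.0000
Node dd (S = 109.4): continuation = 1/1.03·[0.2364·0.0000 + 0.7636·46.5850] = 34.5379; exercise value = 35.6500 > continuation, so V_dd = 35.6500 (exercise)
Node u (S = 195.8): continuation = 1/1.03·[0.2364·0.0000 + 0.7636·0.0000] = 0.0000; exercise value = 0.0000 ≤ continuation, so V_u = 0.0000
Node d (S = 121.5): continuation = 1/1.03·[0.2364·0.0000 + 0.7636·35.6500] = 26.4307; exercise value = 23.5000 ≤ continuation, so V_d = 26.4307
Node 0 (S = 135): continuation = 1/1.03·[0.2364·0.0000 + 0.7636·26.4307] = 19.5956; exercise value = 10.0000 ≤ continuation, so V_0 = 19.5956

$19.60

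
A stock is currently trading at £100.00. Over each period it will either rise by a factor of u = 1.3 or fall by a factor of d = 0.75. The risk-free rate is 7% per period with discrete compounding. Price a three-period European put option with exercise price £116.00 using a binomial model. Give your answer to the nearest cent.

£15.09

Risk-neutral probability p = (1 + 0.07 − 0.75)/(1.3 − 0.75) = 0.3200/0.5500 = 0.5818
Terminal stock prices: S_uuu = 219.7, S_uud = 126.8, S_udd = 73.12, S_ddd = 42.19
Terminal payoffs (K − S): max(-103.7, 0) = 0, max(-10.75, 0) = 0, max(42.88, 0) = 42.88, max(73.81, 0) = 73.81
Node uu (S = 169): V_uu = 1/1.07·[0.5818·0.0000 + 0.4182·0.0000] = 0.0000
Node ud (S = 97.5): V_ud = 1/1.07·[0.5818·0.0000 + 0.4182·42.8750] = 16.7566
Node dd (S = 56.25): V_dd = 1/1.07·[0.5818·42.8750 + 0.4182·73.8125] = 52.1612
Node u (S = 130): V_u = 1/1.07·[0.5818·0.0000 + 0.4182·16.7566] = 6.5489
Node d (S = 75): V_d = 1/1.07·[0.5818·16.7566 + 0.4182·52.1612] = 29.4973
Node 0 (S = 100): V_0 = 1/1.07·[0.5818·6.5489 + 0.4182·29.4973] = 15.0893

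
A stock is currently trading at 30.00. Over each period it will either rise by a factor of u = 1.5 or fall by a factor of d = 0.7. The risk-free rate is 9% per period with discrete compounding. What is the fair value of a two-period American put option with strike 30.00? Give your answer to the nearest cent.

Risk-neutral probability p = (1 + 0.09 − 0.7)/(1.5 − 0.7) = 0.3900/0.8000 = 0.4875
Terminal stock prices: S_uu = 67.5, S_ud = 31.5, S_dd = 14.7
Terminal payoffs (K − S): max(-37.5, 0) = 0, max(-1.5, 0) = 0, max(15.3, 0) = 15.3
Node u (S = 45): continuation = 1/1.09·[0.4875·0.0000 + 0.5125·0.0000] = 0.0000; exercise value = 0.0000 ≤ continuation, so V_u = 0.0000
Node d (S = 21): continuation = 1/1.09·[0.4875·0.0000 + 0.5125·15.3000] = 7.1938; exercise value = 9.0000 > continuation, so V_d = 9.0000 (exercise)
Node 0 (S = 30): continuation = 1/1.09·[0.4875·0.0000 + 0.5125·9.0000] = 4.2317; exercise value = 0.0000 ≤ continuation, so V_0 = 4.2317

4.23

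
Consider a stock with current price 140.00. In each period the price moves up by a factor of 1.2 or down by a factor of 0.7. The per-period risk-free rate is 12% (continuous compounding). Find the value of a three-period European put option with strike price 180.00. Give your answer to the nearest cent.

Risk-neutral probability p = (e^0.12 − 0.7)/(1.2 − 0.7) = 0.4275/0.5000 = 0.8550
Terminal stock prices: S_uuu = 241.9, S_uud = 141.1, S_udd = 82.32, S_ddd = 48.02
Terminal payoffs (K − S): max(-61.92, 0) = 0, max(38.88, 0) = 38.88, max(97.68, 0) = 97.68, max(132, 0) = 132
Node uu (S = 201.6): V_uu = e^(−0.12)·[0.8550·0.0000 + 0.1450·38.8800] = 5.0003
Node ud (S = 117.6): V_ud = e^(−0.12)·[0.8550·38.8800 + 0.1450·97.6800] = 42.0457
Node dd (S = 68.6): V_dd = e^(−0.12)·[0.8550·97.6800 + 0.1450·131.9800] = 91.0457
Node u (S = 168): V_u = e^(−0.12)·[0.8550·5.0003 + 0.1450·42.0457] = 9.1993
Node d (S = 98): V_d = e^(−0.12)·[0.8550·42.0457 + 0.1450·91.0457] = 43.5930
Node 0 (S = 140): V_0 = e^(−0.12)·[0.8550·9.1993 + 0.1450·43.5930] = 12.5824

12.58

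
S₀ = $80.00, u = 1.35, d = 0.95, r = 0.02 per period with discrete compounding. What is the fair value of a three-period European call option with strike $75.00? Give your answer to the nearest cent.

$12.72

Risk-neutral probability p = (1 + 0.02 − 0.95)/(1.35 − 0.95) = 0.0700/0.4000 = 0.1750
Terminal stock prices: S_uuu = 196.8, S_uud = 138.5, S_udd = 97.47, S_ddd = 68.59
Terminal payoffs (S − K): max(121.8, 0) = 121.8, max(63.51, 0) = 63.51, max(22.47, 0) = 22.47, max(-6.41, 0) = 0
Node uu (S = 145.8): V_uu = 1/1.02·[0.1750·121.8300 + 0.8250·63.5100] = 72.2706
Node ud (S = 102.6): V_ud = 1/1.02·[0.1750·63.5100 + 0.8250·22.4700] = 29.0706
Node dd (S = 72.2): V_dd = 1/1.02·[0.1750·22.4700 + 0.8250·0.0000] = 3.8551
Node u (S = 108): V_u = 1/1.02·[0.1750·72.2706 + 0.8250·29.0706] = 35.9123
Node d (S = 76): V_d = 1/1.02·[0.1750·29.0706 + 0.8250·3.8551] = 8.1057
Node 0 (S = 80): V_0 = 1/1.02·[0.1750·35.9123 + 0.8250·8.1057] = 12.7175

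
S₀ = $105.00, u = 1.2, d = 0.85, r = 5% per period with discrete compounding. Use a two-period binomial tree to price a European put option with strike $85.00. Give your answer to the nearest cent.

$1.52

Risk-neutral probability p = (1 + 0.05 − 0.85)/(1.2 − 0.85) = 0.2000/0.3500 = 0.5714
Terminal stock prices: S_uu = 151.2, S_ud = 107.1, S_dd = 75.86
Terminal payoffs (K − S): max(-66.2, 0) = 0, max(-22.1, 0) = 0, max(9.138, 0) = 9.138
Node u (S = 126): V_u = 1/1.05·[0.5714·0.0000 + 0.4286·0.0000] = 0.0000
Node d (S = 89.25): V_d = 1/1.05·[0.5714·0.0000 + 0.4286·9.1375] = 3.7296
Node 0 (S = 105): V_0 = 1/1.05·[0.5714·0.0000 + 0.4286·3.7296] = 1.5223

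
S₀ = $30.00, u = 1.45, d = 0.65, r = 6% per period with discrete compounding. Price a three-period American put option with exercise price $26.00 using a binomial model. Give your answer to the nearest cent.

Risk-neutral probability p = (1 + 0.06 − 0.65)/(1.45 − 0.65) = 0.4100/0.8000 = 0.5125
Terminal stock prices: S_uuu = 91.46, S_uud = 41, S_udd = 18.38, S_ddd = 8.239
Terminal payoffs (K − S): max(-65.46, 0) = 0, max(-15, 0) = 0, max(7.621, 0) = 7.621, max(17.76, 0) = 17.76
Node uu (S = 63.08): continuation = 1/1.06·[0.5125·0.0000 + 0.4875·0.0000] = 0.0000; exercise value = 0.0000 ≤ continuation, so V_uu = 0.0000
Node ud (S = 28.28): continuation = 1/1.06·[0.5125·0.0000 + 0.4875·7.6212] = 3.5051; exercise value = 0.0000 ≤ continuation, so V_ud = 3.5051
Node dd (S = 12.68): continuation = 1/1.06·[0.5125·7.6212 + 0.4875·17.7613] = 11.8533; exercise value = 13.3250 > continuation, so V_dd = 13.3250 (exercise)
Node u (S = 43.5): continuation = 1/1.06·[0.5125·0.0000 + 0.4875·3.5051] = 1.6120; exercise value = 0.0000 ≤ continuation, so V_u = 1.6120
Node d (S = 19.5): continuation = 1/1.06·[0.5125·3.5051 + 0.4875·13.3250] = 7.8229; exercise value = 6.5000 ≤ continuation, so V_d = 7.8229
Node 0 (S = 30): continuation = 1/1.06·[0.5125·1.6120 + 0.4875·7.8229] = 4.3772; exercise value = 0.0000 ≤ continuation, so V_0 = 4.3772

$4.38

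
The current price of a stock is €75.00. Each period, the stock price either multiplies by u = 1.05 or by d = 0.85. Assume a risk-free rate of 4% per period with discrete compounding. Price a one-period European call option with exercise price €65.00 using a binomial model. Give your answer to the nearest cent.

Risk-neutral probability p = (1 + 0.04 − 0.85)/(1.05 − 0.85) = 0.1900/0.2000 = 0.9500
Terminal stock prices: S_u = 78.75, S_d = 63.75
Terminal payoffs (S − K): max(13.75, 0) = 13.75, max(-1.25, 0) = 0
Node 0 (S = 75): V_0 = 1/1.04·[0.9500·13.7500 + 0.0500·0.0000] = 12.5601

€12.56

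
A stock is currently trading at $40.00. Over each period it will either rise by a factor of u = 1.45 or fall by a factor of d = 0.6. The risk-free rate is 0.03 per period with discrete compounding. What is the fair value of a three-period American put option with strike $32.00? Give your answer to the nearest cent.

$6.56

Risk-neutral probability p = (1 + 0.03 − 0.6)/(1.45 − 0.6) = 0.4300/0.8500 = 0.5059
Terminal stock prices: S_uuu = 121.9, S_uud = 50.46, S_udd = 20.88, S_ddd = 8.64
Terminal payoffs (K − S): max(-89.94, 0) = 0, max(-18.46, 0) = 0, max(11.12, 0) = 11.12, max(23.36, 0) = 23.36
Node uu (S = 84.1): continuation = 1/1.03·[0.5059·0.0000 + 0.4941·0.0000] = 0.0000; exercise value = 0.0000 ≤ continuation, so V_uu = 0.0000
Node ud (S = 34.8): continuation = 1/1.03·[0.5059·0.0000 + 0.4941·11.1200] = 5.3346; exercise value = 0.0000 ≤ continuation, so V_ud = 5.3346
Node dd (S = 14.4): continuation = 1/1.03·[0.5059·11.1200 + 0.4941·23.3600] = 16.6680; exercise value = 17.6000 > continuation, so V_dd = 17.6000 (exercise)
Node u (S = 58): continuation = 1/1.03·[0.5059·0.0000 + 0.4941·5.3346] = 2.5591; exercise value = 0.0000 ≤ continuation, so V_u = 2.5591
Node d (S = 24): continuation = 1/1.03·[0.5059·5.3346 + 0.4941·17.6000] = 11.0632; exercise value = 8.0000 ≤ continuation, so V_d = 11.0632
Node 0 (S = 40): continuation = 1/1.03·[0.5059·2.5591 + 0.4941·11.0632] = 6.5642; exercise value = 0.0000 ≤ continuation, so V_0 = 6.5642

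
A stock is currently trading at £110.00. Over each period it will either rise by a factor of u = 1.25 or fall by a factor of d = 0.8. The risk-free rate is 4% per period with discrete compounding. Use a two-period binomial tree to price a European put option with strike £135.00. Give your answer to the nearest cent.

Risk-neutral probability p = (1 + 0.04 − 0.8)/(1.25 − 0.8) = 0.2400/0.4500 = 0.5333
Terminal stock prices: S_uu = 171.9, S_ud = 110, S_dd = 70.4
Terminal payoffs (K − S): max(-36.88, 0) = 0, max(25, 0) = 25, max(64.6, 0) = 64.6
Node u (S = 137.5): V_u = 1/1.04·[0.5333·0.0000 + 0.4667·25.0000] = 11.2179
Node d (S = 88): V_d = 1/1.04·[0.5333·25.0000 + 0.4667·64.6000] = 41.8077
Node 0 (S = 110): V_0 = 1/1.04·[0.5333·11.2179 + 0.4667·41.8077] = 24.5127

£24.51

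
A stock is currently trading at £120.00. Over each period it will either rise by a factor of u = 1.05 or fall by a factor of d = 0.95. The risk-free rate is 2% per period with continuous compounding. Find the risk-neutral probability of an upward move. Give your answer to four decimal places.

Risk-neutral probability p = (e^0.02 − 0.95)/(1.05 − 0.95) = 0.0702/0.1000 = 0.7020

p = 0.7020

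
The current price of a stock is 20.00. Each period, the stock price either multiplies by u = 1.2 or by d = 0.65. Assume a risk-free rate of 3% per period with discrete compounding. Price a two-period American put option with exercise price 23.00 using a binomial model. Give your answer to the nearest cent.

Risk-neutral probability p = (1 + 0.03 − 0.65)/(1.2 − 0.65) = 0.3800/0.5500 = 0.6909
Terminal stock prices: S_uu = 28.8, S_ud = 15.6, S_dd = 8.45
Terminal payoffs (K − S): max(-5.8, 0) = 0, max(7.4, 0) = 7.4, max(14.55, 0) = 14.55
Node u (S = 24): continuation = 1/1.03·[0.6909·0.0000 + 0.3091·7.4000] = 2.2207; exercise value = 0.0000 ≤ continuation, so V_u = 2.2207
Node d (S = 13): continuation = 1/1.03·[0.6909·7.4000 + 0.3091·14.5500] = 9.3301; exercise value = 10.0000 > continuation, so V_d = 10.0000 (exercise)
Node 0 (S = 20): continuation = 1/1.03·[0.6909·2.2207 + 0.3091·10.0000] = 4.4905; exercise value = 3.0000 ≤ continuation, so V_0 = 4.4905

4.49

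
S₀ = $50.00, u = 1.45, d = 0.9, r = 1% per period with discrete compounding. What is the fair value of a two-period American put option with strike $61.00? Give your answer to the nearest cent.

Risk-neutral probability p = (1 + 0.01 − 0.9)/(1.45 − 0.9) = 0.1100/0.5500 = 0.2000
Terminal stock prices: S_uu = 105.1, S_ud = 65.25, S_dd = 40.5
Terminal payoffs (K − S): max(-44.12, 0) = 0, max(-4.25, 0) = 0, max(20.5, 0) = 20.5
Node u (S = 72.5): continuation = 1/1.01·[0.2000·0.0000 + 0.8000·0.0000] = 0.0000; exercise value = 0.0000 ≤ continuation, so V_u = 0.0000
Node d (S = 45): continuation = 1/1.01·[0.2000·0.0000 + 0.8000·20.5000] = 16.2376; exercise value = 16.0000 ≤ continuation, so V_d = 16.2376
Node 0 (S = 50): continuation = 1/1.01·[0.2000·0.0000 + 0.8000·16.2376] = 12.8615; exercise value = 11.0000 ≤ continuation, so V_0 = 12.8615

$12.86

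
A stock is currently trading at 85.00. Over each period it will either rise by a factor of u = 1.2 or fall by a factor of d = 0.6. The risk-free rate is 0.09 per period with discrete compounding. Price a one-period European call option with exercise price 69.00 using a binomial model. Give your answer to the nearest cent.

Risk-neutral probability p = (1 + 0.09 − 0.6)/(1.2 − 0.6) = 0.4900/0.6000 = 0.8167
Terminal stock prices: S_u = 102, S_d = 51
Terminal payoffs (S − K): max(33, 0) = 33, max(-18, 0) = 0
Node 0 (S = 85): V_0 = 1/1.09·[0.8167·33.0000 + 0.1833·0.0000] = 24.7248

24.72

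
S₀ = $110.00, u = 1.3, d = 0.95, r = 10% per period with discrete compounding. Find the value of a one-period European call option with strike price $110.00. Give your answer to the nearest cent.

Risk-neutral probability p = (1 + 0.1 − 0.95)/(1.3 − 0.95) = 0.1500/0.3500 = 0.4286
Terminal stock prices: S_u = 143, S_d = 104.5
Terminal payoffs (S − K): max(33, 0) = 33, max(-5.5, 0) = 0
Node 0 (S = 110): V_0 = 1/1.1·[0.4286·33.0000 + 0.5714·0.0000] = 12.8571

$12.86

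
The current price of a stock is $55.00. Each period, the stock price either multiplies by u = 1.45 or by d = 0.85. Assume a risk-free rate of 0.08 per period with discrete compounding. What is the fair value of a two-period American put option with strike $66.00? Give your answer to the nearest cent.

Risk-neutral probability p = (1 + 0.08 − 0.85)/(1.45 − 0.85) = 0.2300/0.6000 = 0.3833
Terminal stock prices: S_uu = 115.6, S_ud = 67.79, S_dd = 39.74
Terminal payoffs (K − S): max(-49.64, 0) = 0, max(-1.787, 0) = 0, max(26.26, 0) = 26.26
Node u (S = 79.75): continuation = 1/1.08·[0.3833·0.0000 + 0.6167·0.0000] = 0.0000; exercise value = 0.0000 ≤ continuation, so V_u = 0.0000
Node d (S = 46.75): continuation = 1/1.08·[0.3833·0.0000 + 0.6167·26.2625] = 14.9956; exercise value = 19.2500 > continuation, so V_d = 19.2500 (exercise)
Node 0 (S = 55): continuation = 1/1.08·[0.3833·0.0000 + 0.6167·19.2500] = 10.9915; exercise value = 11.0000 > continuation, so V_0 = 11.0000 (exercise)

$11.00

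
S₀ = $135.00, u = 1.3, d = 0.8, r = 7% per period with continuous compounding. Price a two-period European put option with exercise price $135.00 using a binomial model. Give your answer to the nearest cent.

Risk-neutral probability p = (e^0.07 − 0.8)/(1.3 − 0.8) = 0.2725/0.5000 = 0.5450
Terminal stock prices: S_uu = 228.2, S_ud = 140.4, S_dd = 86.4
Terminal payoffs (K − S): max(-93.15, 0) = 0, max(-5.4, 0) = 0, max(48.6, 0) = 48.6
Node u (S = 175.5): V_u = e^(−0.07)·[0.5450·0.0000 + 0.4550·0.0000] = 0.0000
Node d (S = 108): V_d = e^(−0.07)·[0.5450·0.0000 + 0.4550·48.6000] = 20.6173
Node 0 (S = 135): V_0 = e^(−0.07)·[0.5450·0.0000 + 0.4550·20.6173] = 8.7463

$8.75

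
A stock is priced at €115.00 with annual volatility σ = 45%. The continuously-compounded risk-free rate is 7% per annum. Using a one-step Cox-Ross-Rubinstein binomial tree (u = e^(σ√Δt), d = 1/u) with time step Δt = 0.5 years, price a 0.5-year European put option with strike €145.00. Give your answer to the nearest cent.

€31.03

CRR parameters: u = e^(σ√Δt) = e^(0.45·√0.5) = 1.3746, d = 1/u = 0.7275
Per-period rate: rΔt = 0.07·0.5 = 0.035, so R = e^0.035 = 1.0356
Risk-neutral probability p = (e^0.035 − 0.7275)/(1.3746 − 0.7275) = 0.3082/0.6472 = 0.4762
Terminal stock prices: S_u = 158.1, S_d = 83.66
Terminal payoffs (K − S): max(-13.08, 0) = 0, max(61.34, 0) = 61.34
Node 0 (S = 115): V_0 = e^(−0.035)·[0.4762·0.0000 + 0.5238·61.3422] = 31.0288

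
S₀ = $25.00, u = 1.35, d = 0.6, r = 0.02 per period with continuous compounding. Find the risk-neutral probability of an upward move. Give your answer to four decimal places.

Risk-neutral probability p = (e^0.02 − 0.6)/(1.35 − 0.6) = 0.4202/0.7500 = 0.5603

p = 0.5603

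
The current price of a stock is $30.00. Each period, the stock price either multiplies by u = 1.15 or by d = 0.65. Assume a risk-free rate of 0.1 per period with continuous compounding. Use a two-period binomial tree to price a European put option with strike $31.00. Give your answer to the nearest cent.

Risk-neutral probability p = (e^0.1 − 0.65)/(1.15 − 0.65) = 0.4552/0.5000 = 0.9103
Terminal stock prices: S_uu = 39.67, S_ud = 22.43, S_dd = 12.68
Terminal payoffs (K − S): max(-8.675, 0) = 0, max(8.575, 0) = 8.575, max(18.32, 0) = 18.32
Node u (S = 34.5): V_u = e^(−0.1)·[0.9103·0.0000 + 0.0897·8.5750] = 0.6957
Node d (S = 19.5): V_d = e^(−0.1)·[0.9103·8.5750 + 0.0897·18.3250] = 8.5500
Node 0 (S = 30): V_0 = e^(−0.1)·[0.9103·0.6957 + 0.0897·8.5500] = 1.2666

$1.27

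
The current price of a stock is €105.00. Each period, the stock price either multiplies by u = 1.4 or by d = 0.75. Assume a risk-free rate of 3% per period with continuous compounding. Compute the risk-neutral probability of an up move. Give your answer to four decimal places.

Risk-neutral probability p = (e^0.03 − 0.75)/(1.4 − 0.75) = 0.2805/0.6500 = 0.4315

p = 0.4315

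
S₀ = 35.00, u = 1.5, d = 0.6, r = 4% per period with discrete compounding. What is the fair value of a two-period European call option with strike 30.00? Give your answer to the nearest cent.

11.47

Risk-neutral probability p = (1 + 0.04 − 0.6)/(1.5 − 0.6) = 0.4400/0.9000 = 0.4889
Terminal stock prices: S_uu = 78.75, S_ud = 31.5, S_dd = 12.6
Terminal payoffs (S − K): max(48.75, 0) = 48.75, max(1.5, 0) = 1.5, max(-17.4, 0) = 0
Node u (S = 52.5): V_u = 1/1.04·[0.4889·48.7500 + 0.5111·1.5000] = 23.6538
Node d (S = 21): V_d = 1/1.04·[0.4889·1.5000 + 0.5111·0.0000] = 0.7051
Node 0 (S = 35): V_0 = 1/1.04·[0.4889·23.6538 + 0.5111·0.7051] = 11.4659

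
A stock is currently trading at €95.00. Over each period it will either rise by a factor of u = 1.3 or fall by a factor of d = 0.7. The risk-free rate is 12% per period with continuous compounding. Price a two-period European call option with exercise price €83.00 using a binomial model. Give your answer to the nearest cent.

Risk-neutral probability p = (e^0.12 − 0.7)/(1.3 − 0.7) = 0.4275/0.6000 = 0.7125
Terminal stock prices: S_uu = 160.6, S_ud = 86.45, S_dd = 46.55
Terminal payoffs (S − K): max(77.55, 0) = 77.55, max(3.45, 0) = 3.45, max(-36.45, 0) = 0
Node u (S = 123.5): V_u = e^(−0.12)·[0.7125·77.5500 + 0.2875·3.4500] = 49.8856
Node d (S = 66.5): V_d = e^(−0.12)·[0.7125·3.4500 + 0.2875·0.0000] = 2.1801
Node 0 (S = 95): V_0 = e^(−0.12)·[0.7125·49.8856 + 0.2875·2.1801] = 32.0799

€32.08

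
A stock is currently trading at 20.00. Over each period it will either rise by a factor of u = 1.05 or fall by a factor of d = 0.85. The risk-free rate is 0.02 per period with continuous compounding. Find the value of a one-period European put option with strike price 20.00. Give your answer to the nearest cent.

Risk-neutral probability p = (e^0.02 − 0.85)/(1.05 − 0.85) = 0.1702/0.2000 = 0.8510
Terminal stock prices: S_u = 21, S_d = 17
Terminal payoffs (K − S): max(-1, 0) = 0, max(3, 0) = 3
Node 0 (S = 20): V_0 = e^(−0.02)·[0.8510·0.0000 + 0.1490·3.0000] = 0.4381

0.44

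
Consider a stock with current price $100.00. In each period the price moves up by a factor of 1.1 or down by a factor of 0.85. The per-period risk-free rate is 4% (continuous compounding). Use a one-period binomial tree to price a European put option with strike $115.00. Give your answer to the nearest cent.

Risk-neutral probability p = (e^0.04 − 0.85)/(1.1 − 0.85) = 0.1908/0.2500 = 0.7632
Terminal stock prices: S_u = 110, S_d = 85
Terminal payoffs (K − S): max(5, 0) = 5, max(30, 0) = 30
Node 0 (S = 100): V_0 = e^(−0.04)·[0.7632·5.0000 + 0.2368·30.0000] = 10.4908

$10.49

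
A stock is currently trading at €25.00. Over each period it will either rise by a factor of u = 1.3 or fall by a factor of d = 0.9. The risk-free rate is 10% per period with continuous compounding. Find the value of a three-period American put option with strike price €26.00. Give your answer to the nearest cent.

Risk-neutral probability p = (e^0.1 − 0.9)/(1.3 − 0.9) = 0.2052/0.4000 = 0.5129
Terminal stock prices: S_uuu = 54.93, S_uud = 38.03, S_udd = 26.33, S_ddd = 18.23
Terminal payoffs (K − S): max(-28.93, 0) = 0, max(-12.03, 0) = 0, max(-0.325, 0) = 0, max(7.775, 0) = 7.775
Node uu (S = 42.25): continuation = e^(−0.1)·[0.5129·0.0000 + 0.4871·0.0000] = 0.0000; exercise value = 0.0000 ≤ continuation, so V_uu = 0.0000
Node ud (S = 29.25): continuation = e^(−0.1)·[0.5129·0.0000 + 0.4871·0.0000] = 0.0000; exercise value = 0.0000 ≤ continuation, so V_ud = 0.0000
Node dd (S = 20.25): continuation = e^(−0.1)·[0.5129·0.0000 + 0.4871·7.7750] = 3.4266; exercise value = 5.7500 > continuation, so V_dd = 5.7500 (exercise)
Node u (S = 32.5): continuation = e^(−0.1)·[0.5129·0.0000 + 0.4871·0.0000] = 0.0000; exercise value = 0.0000 ≤ continuation, so V_u = 0.0000
Node d (S = 22.5): continuation = e^(−0.1)·[0.5129·0.0000 + 0.4871·5.7500] = 2.5341; exercise value = 3.5000 > continuation, so V_d = 3.5000 (exercise)
Node 0 (S = 25): continuation = e^(−0.1)·[0.5129·0.0000 + 0.4871·3.5000] = 1.5425; exercise value = 1.0000 ≤ continuation, so V_0 = 1.5425

€1.54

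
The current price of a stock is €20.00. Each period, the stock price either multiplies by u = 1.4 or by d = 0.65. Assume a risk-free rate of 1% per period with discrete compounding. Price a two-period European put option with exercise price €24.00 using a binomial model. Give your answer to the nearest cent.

€6.96

Risk-neutral probability p = (1 + 0.01 − 0.65)/(1.4 − 0.65) = 0.3600/0.7500 = 0.4800
Terminal stock prices: S_uu = 39.2, S_ud = 18.2, S_dd = 8.45
Terminal payoffs (K − S): max(-15.2, 0) = 0, max(5.8, 0) = 5.8, max(15.55, 0) = 15.55
Node u (S = 28): V_u = 1/1.01·[0.4800·0.0000 + 0.5200·5.8000] = 2.9861
Node d (S = 13): V_d = 1/1.01·[0.4800·5.8000 + 0.5200·15.5500] = 10.7624
Node 0 (S = 20): V_0 = 1/1.01·[0.4800·2.9861 + 0.5200·10.7624] = 6.9602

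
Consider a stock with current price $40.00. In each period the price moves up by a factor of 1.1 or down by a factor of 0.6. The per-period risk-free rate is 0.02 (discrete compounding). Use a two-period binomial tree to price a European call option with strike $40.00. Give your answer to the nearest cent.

$5.70

Risk-neutral probability p = (1 + 0.02 − 0.6)/(1.1 − 0.6) = 0.4200/0.5000 = 0.8400
Terminal stock prices: S_uu = 48.4, S_ud = 26.4, S_dd = 14.4
Terminal payoffs (S − K): max(8.4, 0) = 8.4, max(-13.6, 0) = 0, max(-25.6, 0) = 0
Node u (S = 44): V_u = 1/1.02·[0.8400·8.4000 + 0.1600·0.0000] = 6.9176
Node d (S = 24): V_d = 1/1.02·[0.8400·0.0000 + 0.1600·0.0000] = 0.0000
Node 0 (S = 40): V_0 = 1/1.02·[0.8400·6.9176 + 0.1600·0.0000] = 5.6969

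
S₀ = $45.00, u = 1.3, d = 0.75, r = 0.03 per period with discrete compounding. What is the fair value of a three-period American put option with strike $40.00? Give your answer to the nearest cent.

Risk-neutral probability p = (1 + 0.03 − 0.75)/(1.3 − 0.75) = 0.2800/0.5500 = 0.5091
Terminal stock prices: S_uuu = 98.87, S_uud = 57.04, S_udd = 32.91, S_ddd = 18.98
Terminal payoffs (K − S): max(-58.87, 0) = 0, max(-17.04, 0) = 0, max(7.094, 0) = 7.094, max(21.02, 0) = 21.02
Node uu (S = 76.05): continuation = 1/1.03·[0.5091·0.0000 + 0.4909·0.0000] = 0.0000; exercise value = 0.0000 ≤ continuation, so V_uu = 0.0000
Node ud (S = 43.88): continuation = 1/1.03·[0.5091·0.0000 + 0.4909·7.0938] = 3.3810; exercise value = 0.0000 ≤ continuation, so V_ud = 3.3810
Node dd (S = 25.31): continuation = 1/1.03·[0.5091·7.0938 + 0.4909·21.0156] = 13.5225; exercise value = 14.6875 > continuation, so V_dd = 14.6875 (exercise)
Node u (S = 58.5): continuation = 1/1.03·[0.5091·0.0000 + 0.4909·3.3810] = 1.6114; exercise value = 0.0000 ≤ continuation, so V_u = 1.6114
Node d (S = 33.75): continuation = 1/1.03·[0.5091·3.3810 + 0.4909·14.6875] = 8.6713; exercise value = 6.2500 ≤ continuation, so V_d = 8.6713
Node 0 (S = 45): continuation = 1/1.03·[0.5091·1.6114 + 0.4909·8.6713] = 4.9293; exercise value = 0.0000 ≤ continuation, so V_0 = 4.9293

$4.93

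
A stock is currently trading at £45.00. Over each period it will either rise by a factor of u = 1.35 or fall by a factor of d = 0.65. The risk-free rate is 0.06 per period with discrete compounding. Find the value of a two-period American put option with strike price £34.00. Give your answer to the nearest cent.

£2.29

Risk-neutral probability p = (1 + 0.06 − 0.65)/(1.35 − 0.65) = 0.4100/0.7000 = 0.5857
Terminal stock prices: S_uu = 82.01, S_ud = 39.49, S_dd = 19.01
Terminal payoffs (K − S): max(-48.01, 0) = 0, max(-5.488, 0) = 0, max(14.99, 0) = 14.99
Node u (S = 60.75): continuation = 1/1.06·[0.5857·0.0000 + 0.4143·0.0000] = 0.0000; exercise value = 0.0000 ≤ continuation, so V_u = 0.0000
Node d (S = 29.25): continuation = 1/1.06·[0.5857·0.0000 + 0.4143·14.9875] = 5.8576; exercise value = 4.7500 ≤ continuation, so V_d = 5.8576
Node 0 (S = 45): continuation = 1/1.06·[0.5857·0.0000 + 0.4143·5.8576] = 2.2894; exercise value = 0.0000 ≤ continuation, so V_0 = 2.2894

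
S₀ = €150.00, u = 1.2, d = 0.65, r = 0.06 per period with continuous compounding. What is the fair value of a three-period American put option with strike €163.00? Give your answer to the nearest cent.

€25.83

Risk-neutral probability p = (e^0.06 − 0.65)/(1.2 − 0.65) = 0.4118/0.5500 = 0.7488
Terminal stock prices: S_uuu = 259.2, S_uud = 140.4, S_udd = 76.05, S_ddd = 41.19
Terminal payoffs (K − S): max(-96.2, 0) = 0, max(22.6, 0) = 22.6, max(86.95, 0) = 86.95, max(121.8, 0) = 121.8
Node uu (S = 216): continuation = e^(−0.06)·[0.7488·0.0000 + 0.2512·22.6000] = 5.3466; exercise value = 0.0000 ≤ continuation, so V_uu = 5.3466
Node ud (S = 117): continuation = e^(−0.06)·[0.7488·22.6000 + 0.2512·86.9500] = 36.5076; exercise value = 46.0000 > continuation, so V_ud = 46.0000 (exercise)
Node dd (S = 63.38): continuation = e^(−0.06)·[0.7488·86.9500 + 0.2512·121.8063] = 90.1326; exercise value = 99.6250 > continuation, so V_dd = 99.6250 (exercise)
Node u (S = 180): continuation = e^(−0.06)·[0.7488·5.3466 + 0.2512·46.0000] = 14.6529; exercise value = 0.0000 ≤ continuation, so V_u = 14.6529
Node d (S = 97.5): continuation = e^(−0.06)·[0.7488·46.0000 + 0.2512·99.6250] = 56.0076; exercise value = 65.5000 > continuation, so V_d = 65.5000 (exercise)
Node 0 (S = 150): continuation = e^(−0.06)·[0.7488·14.6529 + 0.2512·65.5000] = 25.8289; exercise value = 13.0000 ≤ continuation, so V_0 = 25.8289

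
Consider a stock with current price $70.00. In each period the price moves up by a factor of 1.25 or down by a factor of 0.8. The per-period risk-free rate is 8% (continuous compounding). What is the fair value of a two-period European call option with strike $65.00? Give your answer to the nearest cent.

Risk-neutral probability p = (e^0.08 − 0.8)/(1.25 − 0.8) = 0.2833/0.4500 = 0.6295
Terminal stock prices: S_uu = 109.4, S_ud = 70, S_dd = 44.8
Terminal payoffs (S − K): max(44.38, 0) = 44.38, max(5, 0) = 5, max(-20.2, 0) = 0
Node u (S = 87.5): V_u = e^(−0.08)·[0.6295·44.3750 + 0.3705·5.0000] = 27.4974
Node d (S = 56): V_d = e^(−0.08)·[0.6295·5.0000 + 0.3705·0.0000] = 2.9056
Node 0 (S = 70): V_0 = e^(−0.08)·[0.6295·27.4974 + 0.3705·2.9056] = 16.9732

$16.97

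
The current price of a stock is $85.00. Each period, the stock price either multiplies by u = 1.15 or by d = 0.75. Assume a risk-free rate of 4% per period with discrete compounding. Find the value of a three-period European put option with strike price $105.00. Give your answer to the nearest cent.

Risk-neutral probability p = (1 + 0.04 − 0.75)/(1.15 − 0.75) = 0.2900/0.4000 = 0.7250
Terminal stock prices: S_uuu = 129.3, S_uud = 84.31, S_udd = 54.98, S_ddd = 35.86
Terminal payoffs (K − S): max(-24.27, 0) = 0, max(20.69, 0) = 20.69, max(50.02, 0) = 50.02, max(69.14, 0) = 69.14
Node uu (S = 112.4): V_uu = 1/1.04·[0.7250·0.0000 + 0.2750·20.6906] = 5.4711
Node ud (S = 73.31): V_ud = 1/1.04·[0.7250·20.6906 + 0.2750·50.0156] = 27.6490
Node dd (S = 47.81): V_dd = 1/1.04·[0.7250·50.0156 + 0.2750·69.1406] = 53.1490
Node u (S = 97.75): V_u = 1/1.04·[0.7250·5.4711 + 0.2750·27.6490] = 11.1250
Node d (S = 63.75): V_d = 1/1.04·[0.7250·27.6490 + 0.2750·53.1490] = 33.3284
Node 0 (S = 85): V_0 = 1/1.04·[0.7250·11.1250 + 0.2750·33.3284] = 16.5682

$16.57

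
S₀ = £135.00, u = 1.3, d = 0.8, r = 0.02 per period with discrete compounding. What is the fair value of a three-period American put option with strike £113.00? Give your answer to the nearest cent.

Risk-neutral probability p = (1 + 0.02 − 0.8)/(1.3 − 0.8) = 0.2200/0.5000 = 0.4400
Terminal stock prices: S_uuu = 296.6, S_uud = 182.5, S_udd = 112.3, S_ddd = 69.12
Terminal payoffs (K − S): max(-183.6, 0) = 0, max(-69.52, 0) = 0, max(0.68, 0) = 0.68, max(43.88, 0) = 43.88
Node uu (S = 228.2): continuation = 1/1.02·[0.4400·0.0000 + 0.5600·0.0000] = 0.0000; exercise value = 0.0000 ≤ continuation, so V_uu = 0.0000
Node ud (S = 140.4): continuation = 1/1.02·[0.4400·0.0000 + 0.5600·0.6800] = 0.3733; exercise value = 0.0000 ≤ continuation, so V_ud = 0.3733
Node dd (S = 86.4): continuation = 1/1.02·[0.4400·0.6800 + 0.5600·43.8800] = 24.3843; exercise value = 26.6000 > continuation, so V_dd = 26.6000 (exercise)
Node u (S = 175.5): continuation = 1/1.02·[0.4400·0.0000 + 0.5600·0.3733] = 0.2050; exercise value = 0.0000 ≤ continuation, so V_u = 0.2050
Node d (S = 108): continuation = 1/1.02·[0.4400·0.3733 + 0.5600·26.6000] = 14.7650; exercise value = 5.0000 ≤ continuation, so V_d = 14.7650
Node 0 (S = 135): continuation = 1/1.02·[0.4400·0.2050 + 0.5600·14.7650] = 8.1947; exercise value = 0.0000 ≤ continuation, so V_0 = 8.1947

£8.19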